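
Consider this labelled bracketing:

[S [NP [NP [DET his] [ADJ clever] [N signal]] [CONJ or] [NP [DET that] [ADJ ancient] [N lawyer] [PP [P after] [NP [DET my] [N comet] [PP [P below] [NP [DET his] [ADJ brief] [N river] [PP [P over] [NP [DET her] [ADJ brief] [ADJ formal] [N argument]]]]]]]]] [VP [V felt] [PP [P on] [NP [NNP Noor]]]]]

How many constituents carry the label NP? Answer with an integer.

7

Scanning left to right, an opening `[NP` appears at word positions 1, 1, 5, 9, 12, 16, 22 — 7 in total.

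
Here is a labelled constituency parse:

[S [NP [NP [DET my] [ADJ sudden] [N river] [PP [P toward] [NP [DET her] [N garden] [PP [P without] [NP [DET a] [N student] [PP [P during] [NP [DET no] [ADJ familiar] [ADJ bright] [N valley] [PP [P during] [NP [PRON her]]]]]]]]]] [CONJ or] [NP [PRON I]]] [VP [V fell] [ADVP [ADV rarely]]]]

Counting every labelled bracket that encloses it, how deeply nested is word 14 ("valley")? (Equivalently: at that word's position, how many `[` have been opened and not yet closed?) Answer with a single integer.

10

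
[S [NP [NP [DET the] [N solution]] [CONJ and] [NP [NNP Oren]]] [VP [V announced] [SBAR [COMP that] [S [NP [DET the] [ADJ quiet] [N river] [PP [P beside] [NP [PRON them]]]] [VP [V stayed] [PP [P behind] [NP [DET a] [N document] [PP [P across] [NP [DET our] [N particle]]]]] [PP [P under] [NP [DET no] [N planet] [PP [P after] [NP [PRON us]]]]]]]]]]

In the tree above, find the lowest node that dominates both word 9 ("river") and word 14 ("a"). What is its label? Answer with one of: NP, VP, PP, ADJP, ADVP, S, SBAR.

S

The smallest bracket enclosing both words is [S the quiet river beside them stayed behind a document across our particle under no planet after us], so the label is S.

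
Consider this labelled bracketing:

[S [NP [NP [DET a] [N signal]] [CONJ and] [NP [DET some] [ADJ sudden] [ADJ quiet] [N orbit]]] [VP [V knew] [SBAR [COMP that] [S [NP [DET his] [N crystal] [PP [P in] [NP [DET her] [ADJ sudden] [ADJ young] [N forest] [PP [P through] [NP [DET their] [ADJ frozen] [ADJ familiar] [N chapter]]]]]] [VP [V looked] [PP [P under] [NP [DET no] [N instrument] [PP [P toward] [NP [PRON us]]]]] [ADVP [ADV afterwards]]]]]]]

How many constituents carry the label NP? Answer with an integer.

8

Scanning left to right, an opening `[NP` appears at word positions 1, 1, 4, 10, 13, 18, 24, 27 — 8 in total.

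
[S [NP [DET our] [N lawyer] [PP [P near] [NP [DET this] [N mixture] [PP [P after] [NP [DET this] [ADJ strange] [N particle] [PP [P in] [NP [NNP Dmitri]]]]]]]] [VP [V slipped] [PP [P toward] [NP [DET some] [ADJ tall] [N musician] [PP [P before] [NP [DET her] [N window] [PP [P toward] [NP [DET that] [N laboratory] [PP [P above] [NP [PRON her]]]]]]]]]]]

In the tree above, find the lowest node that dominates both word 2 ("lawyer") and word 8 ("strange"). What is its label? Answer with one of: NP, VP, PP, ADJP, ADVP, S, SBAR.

NP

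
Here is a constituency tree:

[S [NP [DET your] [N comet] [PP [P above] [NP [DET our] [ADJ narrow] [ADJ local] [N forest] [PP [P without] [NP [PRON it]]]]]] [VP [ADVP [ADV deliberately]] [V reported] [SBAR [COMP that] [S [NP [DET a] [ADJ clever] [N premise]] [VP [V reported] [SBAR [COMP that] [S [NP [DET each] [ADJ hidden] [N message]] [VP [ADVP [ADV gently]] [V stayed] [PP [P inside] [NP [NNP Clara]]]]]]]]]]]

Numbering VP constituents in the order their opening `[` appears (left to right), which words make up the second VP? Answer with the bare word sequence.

Opening `[VP` markers occur at word positions 10, 16, 21; the second of these opens the constituent [VP reported that each hidden message gently stayed inside Clara].

reported that each hidden message gently stayed inside Clara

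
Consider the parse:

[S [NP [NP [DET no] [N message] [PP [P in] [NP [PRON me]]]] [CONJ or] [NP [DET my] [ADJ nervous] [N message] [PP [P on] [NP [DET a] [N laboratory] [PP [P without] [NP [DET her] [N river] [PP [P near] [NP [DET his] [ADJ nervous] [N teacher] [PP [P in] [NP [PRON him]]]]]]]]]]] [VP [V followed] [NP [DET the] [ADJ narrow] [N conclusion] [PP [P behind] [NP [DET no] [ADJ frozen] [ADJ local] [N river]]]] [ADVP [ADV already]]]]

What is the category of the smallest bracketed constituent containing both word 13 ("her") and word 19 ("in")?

NP

Word 13 lies under S → NP → NP → PP → NP → PP → NP → DET; word 19 lies under S → NP → NP → PP → NP → PP → NP → PP → NP → PP → P. The lowest shared node is the NP.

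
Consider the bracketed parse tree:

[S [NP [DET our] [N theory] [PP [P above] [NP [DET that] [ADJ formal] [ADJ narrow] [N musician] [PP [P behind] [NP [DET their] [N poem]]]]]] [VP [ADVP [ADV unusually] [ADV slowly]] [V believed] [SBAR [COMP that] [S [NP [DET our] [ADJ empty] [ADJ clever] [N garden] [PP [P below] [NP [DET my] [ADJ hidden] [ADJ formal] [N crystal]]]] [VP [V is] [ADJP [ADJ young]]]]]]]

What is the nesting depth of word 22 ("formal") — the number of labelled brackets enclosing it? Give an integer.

8

Counting open brackets not yet closed at "formal": [S [VP [SBAR [S [NP [PP [NP [ADJ = 8.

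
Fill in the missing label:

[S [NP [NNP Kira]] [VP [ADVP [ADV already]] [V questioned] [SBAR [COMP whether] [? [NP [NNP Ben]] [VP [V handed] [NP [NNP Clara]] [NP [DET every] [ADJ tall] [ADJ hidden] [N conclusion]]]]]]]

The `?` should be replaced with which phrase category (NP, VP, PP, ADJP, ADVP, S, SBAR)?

The `?` node immediately contains: NP, VP. That is the internal structure of a clause, so the label is S.

S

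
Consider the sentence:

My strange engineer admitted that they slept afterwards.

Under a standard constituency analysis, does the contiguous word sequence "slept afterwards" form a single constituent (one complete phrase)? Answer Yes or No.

Yes

The sequence corresponds to a single VP node — the verb phrase "slept afterwards".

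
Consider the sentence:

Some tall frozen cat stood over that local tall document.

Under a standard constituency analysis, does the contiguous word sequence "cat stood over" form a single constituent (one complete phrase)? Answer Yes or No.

The sequence begins inside the noun phrase "some tall frozen cat" and ends inside the verb phrase "stood over that local tall document"; it crosses a phrase boundary, so no single node in the tree spans exactly those words.

No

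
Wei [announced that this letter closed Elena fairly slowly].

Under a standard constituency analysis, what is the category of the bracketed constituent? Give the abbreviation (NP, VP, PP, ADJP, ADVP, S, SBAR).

VP

"announced" is the head of the bracketed span, so the span is a verb phrase: VP.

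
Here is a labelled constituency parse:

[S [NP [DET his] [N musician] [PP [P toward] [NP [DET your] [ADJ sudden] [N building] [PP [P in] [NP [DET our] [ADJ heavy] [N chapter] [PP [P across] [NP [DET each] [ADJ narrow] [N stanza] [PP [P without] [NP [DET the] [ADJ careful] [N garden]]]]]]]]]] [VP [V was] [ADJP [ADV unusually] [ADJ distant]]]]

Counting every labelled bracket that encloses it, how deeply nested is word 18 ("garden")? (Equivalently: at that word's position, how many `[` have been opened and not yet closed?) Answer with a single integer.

Path from the root down to the word: S → NP → PP → NP → PP → NP → PP → NP → PP → NP → N. That is 11 enclosing brackets.

11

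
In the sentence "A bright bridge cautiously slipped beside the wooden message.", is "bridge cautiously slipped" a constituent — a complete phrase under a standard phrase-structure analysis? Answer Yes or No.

No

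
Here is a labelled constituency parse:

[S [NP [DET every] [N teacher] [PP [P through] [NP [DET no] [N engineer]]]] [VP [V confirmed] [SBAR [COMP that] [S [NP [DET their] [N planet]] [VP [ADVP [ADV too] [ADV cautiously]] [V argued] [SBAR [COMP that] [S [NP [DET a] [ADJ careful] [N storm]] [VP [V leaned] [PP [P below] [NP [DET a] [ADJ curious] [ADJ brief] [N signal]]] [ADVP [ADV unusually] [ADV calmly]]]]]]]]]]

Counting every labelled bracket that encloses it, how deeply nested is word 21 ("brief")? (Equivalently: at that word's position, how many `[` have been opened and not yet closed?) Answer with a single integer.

11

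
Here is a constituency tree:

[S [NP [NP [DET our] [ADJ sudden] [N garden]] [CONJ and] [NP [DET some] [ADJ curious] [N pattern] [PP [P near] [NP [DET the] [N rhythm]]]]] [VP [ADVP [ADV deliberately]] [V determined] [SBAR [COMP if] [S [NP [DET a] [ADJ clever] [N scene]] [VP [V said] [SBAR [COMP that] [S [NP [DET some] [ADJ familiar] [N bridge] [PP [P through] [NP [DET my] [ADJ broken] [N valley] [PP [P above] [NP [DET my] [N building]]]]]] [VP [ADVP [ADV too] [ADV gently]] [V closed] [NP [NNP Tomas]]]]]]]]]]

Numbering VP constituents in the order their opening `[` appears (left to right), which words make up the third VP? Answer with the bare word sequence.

In left-to-right order the VP constituents are "deliberately determined if a clever scene said that some familiar bridge through my broken valley above my building too gently closed Tomas"; "said that some familiar bridge through my broken valley above my building too gently closed Tomas"; "too gently closed Tomas". Number 3 is "too gently closed Tomas".

too gently closed Tomas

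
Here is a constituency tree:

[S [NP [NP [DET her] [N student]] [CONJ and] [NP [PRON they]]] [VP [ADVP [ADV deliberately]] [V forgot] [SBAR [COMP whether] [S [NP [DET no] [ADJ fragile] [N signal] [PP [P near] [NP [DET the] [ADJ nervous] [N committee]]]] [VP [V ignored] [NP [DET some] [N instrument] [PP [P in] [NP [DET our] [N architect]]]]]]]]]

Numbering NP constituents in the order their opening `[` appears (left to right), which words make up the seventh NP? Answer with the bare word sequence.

Opening `[NP` markers occur at word positions 1, 1, 4, 8, 12, 16, 19; the seventh of these opens the constituent [NP our architect].

our architect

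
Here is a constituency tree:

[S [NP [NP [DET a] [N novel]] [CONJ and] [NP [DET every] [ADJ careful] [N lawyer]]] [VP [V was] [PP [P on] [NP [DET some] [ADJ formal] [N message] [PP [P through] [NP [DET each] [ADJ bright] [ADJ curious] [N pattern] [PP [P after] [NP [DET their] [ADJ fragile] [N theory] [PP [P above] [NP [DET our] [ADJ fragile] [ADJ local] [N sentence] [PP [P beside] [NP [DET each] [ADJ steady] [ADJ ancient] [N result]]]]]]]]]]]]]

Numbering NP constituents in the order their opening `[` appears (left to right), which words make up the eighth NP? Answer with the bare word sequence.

The NP opening brackets appear, in order, over: "a novel and every careful lawyer"; "a novel"; "every careful lawyer"; "some formal message through each bright curious pattern after their fragile theory above our fragile local sentence beside each steady ancient result"; "each bright curious pattern after their fragile theory above our fragile local sentence beside each steady ancient result"; "their fragile theory above our fragile local sentence beside each steady ancient result"; "our fragile local sentence beside each steady ancient result"; "each steady ancient result". The eighth one spans "each steady ancient result".

each steady ancient result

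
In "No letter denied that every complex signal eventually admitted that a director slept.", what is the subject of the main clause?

The subject of the main clause is the NP immediately before the verb "denied": "no letter".

no letter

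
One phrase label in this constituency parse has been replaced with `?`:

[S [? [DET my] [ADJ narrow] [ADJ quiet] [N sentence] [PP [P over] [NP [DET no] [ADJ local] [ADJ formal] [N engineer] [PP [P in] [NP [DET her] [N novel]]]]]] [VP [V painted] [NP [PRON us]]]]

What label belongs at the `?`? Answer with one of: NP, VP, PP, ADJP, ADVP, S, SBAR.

A constituent whose immediate children are DET 'my', ADJ 'narrow', ADJ 'quiet', N 'sentence', PP is a noun phrase: NP.

NP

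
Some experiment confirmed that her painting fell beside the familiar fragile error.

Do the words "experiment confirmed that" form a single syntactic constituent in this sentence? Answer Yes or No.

The sequence begins inside the noun phrase "some experiment" and ends inside the verb phrase "confirmed that her painting fell beside the familiar fragile error"; it crosses a phrase boundary, so no single node in the tree spans exactly those words.

No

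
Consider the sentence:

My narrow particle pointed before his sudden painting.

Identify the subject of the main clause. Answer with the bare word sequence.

my narrow particle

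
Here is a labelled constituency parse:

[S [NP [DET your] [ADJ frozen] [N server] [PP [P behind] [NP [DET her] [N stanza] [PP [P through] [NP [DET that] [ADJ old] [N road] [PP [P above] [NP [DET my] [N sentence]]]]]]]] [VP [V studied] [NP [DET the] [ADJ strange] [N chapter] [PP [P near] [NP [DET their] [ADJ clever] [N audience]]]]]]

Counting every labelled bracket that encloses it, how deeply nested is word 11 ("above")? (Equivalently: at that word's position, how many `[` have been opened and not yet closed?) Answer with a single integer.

8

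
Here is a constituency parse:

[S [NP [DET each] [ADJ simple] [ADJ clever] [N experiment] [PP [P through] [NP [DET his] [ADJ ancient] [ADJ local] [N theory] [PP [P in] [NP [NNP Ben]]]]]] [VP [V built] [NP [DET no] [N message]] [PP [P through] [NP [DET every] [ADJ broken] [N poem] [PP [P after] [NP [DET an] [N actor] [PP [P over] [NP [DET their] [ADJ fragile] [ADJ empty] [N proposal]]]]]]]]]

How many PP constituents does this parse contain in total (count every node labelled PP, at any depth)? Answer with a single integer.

Listing each PP by its span: [PP through his ancient local theory in Ben]; [PP in Ben]; [PP through every broken poem after an actor over their fragile empty proposal]; [PP after an actor over their fragile empty proposal]; [PP over their fragile empty proposal] — that makes 5.

5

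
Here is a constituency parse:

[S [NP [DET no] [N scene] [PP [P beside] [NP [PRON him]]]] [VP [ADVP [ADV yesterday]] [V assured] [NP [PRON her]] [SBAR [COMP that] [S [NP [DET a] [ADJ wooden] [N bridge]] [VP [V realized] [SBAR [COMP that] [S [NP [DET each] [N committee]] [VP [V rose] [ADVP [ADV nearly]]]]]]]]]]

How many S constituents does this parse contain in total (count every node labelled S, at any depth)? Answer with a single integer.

The S constituents are: [S no scene beside him yesterday assured her that a wooden bridge realized that each committee rose nearly]; [S a wooden bridge realized that each committee rose nearly]; [S each committee rose nearly]. Total: 3.

3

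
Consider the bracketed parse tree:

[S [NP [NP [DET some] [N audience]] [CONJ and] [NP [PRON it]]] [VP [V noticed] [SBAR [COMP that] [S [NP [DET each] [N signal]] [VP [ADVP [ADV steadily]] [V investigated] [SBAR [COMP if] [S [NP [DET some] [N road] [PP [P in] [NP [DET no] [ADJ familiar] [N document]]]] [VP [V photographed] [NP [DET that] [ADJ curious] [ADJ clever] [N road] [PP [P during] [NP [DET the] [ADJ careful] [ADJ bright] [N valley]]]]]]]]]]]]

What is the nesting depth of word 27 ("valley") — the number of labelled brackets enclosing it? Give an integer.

12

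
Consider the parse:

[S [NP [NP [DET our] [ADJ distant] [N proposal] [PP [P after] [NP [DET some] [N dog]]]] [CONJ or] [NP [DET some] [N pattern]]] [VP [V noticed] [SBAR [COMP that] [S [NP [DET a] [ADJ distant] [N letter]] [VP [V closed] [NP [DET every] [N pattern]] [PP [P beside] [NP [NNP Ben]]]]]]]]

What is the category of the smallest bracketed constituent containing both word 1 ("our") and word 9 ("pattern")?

NP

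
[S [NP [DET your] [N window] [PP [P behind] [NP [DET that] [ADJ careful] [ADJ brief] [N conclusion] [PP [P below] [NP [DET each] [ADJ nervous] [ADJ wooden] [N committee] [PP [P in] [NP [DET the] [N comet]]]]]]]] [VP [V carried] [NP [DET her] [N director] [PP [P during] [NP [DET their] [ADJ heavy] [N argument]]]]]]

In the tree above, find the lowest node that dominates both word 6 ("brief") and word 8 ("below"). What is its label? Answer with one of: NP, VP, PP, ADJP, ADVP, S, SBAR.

NP

Both words fall inside [NP that careful brief conclusion below each nervous wooden committee in the comet] (words 4–15), and no smaller constituent contains them both. Label: NP.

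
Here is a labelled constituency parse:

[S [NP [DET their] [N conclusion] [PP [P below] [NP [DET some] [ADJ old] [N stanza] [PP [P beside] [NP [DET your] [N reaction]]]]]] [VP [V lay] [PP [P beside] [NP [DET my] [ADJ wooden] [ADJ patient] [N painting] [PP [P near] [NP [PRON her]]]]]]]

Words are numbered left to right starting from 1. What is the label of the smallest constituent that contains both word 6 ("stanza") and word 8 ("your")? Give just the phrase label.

The smallest bracket enclosing both words is [NP some old stanza beside your reaction], so the label is NP.

NP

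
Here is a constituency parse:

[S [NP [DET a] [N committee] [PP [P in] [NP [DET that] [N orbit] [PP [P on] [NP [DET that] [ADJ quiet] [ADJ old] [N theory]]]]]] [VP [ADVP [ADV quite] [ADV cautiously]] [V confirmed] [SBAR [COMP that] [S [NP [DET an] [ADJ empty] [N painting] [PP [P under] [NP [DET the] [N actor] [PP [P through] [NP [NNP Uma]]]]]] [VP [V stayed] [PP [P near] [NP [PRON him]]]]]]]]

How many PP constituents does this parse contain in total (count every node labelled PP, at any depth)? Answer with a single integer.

5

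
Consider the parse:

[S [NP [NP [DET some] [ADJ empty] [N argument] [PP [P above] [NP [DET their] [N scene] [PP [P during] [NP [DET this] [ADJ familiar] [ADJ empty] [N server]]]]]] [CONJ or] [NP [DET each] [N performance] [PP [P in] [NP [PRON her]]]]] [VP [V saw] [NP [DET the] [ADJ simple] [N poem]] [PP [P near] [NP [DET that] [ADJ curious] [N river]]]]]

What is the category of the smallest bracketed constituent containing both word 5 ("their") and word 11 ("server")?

NP

Word 5 lies under S → NP → NP → PP → NP → DET; word 11 lies under S → NP → NP → PP → NP → PP → NP → N. The lowest shared node is the NP.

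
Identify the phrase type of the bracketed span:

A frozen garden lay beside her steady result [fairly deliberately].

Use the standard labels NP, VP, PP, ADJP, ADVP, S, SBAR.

ADVP

The span is built around the adverb "deliberately" — an adverb phrase (ADVP).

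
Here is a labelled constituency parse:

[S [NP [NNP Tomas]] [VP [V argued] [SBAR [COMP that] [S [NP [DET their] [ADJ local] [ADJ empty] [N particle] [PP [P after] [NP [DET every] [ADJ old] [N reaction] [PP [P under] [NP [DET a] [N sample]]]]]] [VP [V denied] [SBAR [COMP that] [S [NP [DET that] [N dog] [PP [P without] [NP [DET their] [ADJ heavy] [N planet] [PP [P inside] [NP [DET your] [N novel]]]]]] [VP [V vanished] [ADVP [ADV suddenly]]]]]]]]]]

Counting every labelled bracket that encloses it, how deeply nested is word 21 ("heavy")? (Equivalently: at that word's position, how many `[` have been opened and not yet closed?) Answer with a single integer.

11

Counting open brackets not yet closed at "heavy": [S [VP [SBAR [S [VP [SBAR [S [NP [PP [NP [ADJ = 11.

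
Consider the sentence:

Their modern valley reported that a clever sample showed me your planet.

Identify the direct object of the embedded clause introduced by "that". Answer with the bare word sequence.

your planet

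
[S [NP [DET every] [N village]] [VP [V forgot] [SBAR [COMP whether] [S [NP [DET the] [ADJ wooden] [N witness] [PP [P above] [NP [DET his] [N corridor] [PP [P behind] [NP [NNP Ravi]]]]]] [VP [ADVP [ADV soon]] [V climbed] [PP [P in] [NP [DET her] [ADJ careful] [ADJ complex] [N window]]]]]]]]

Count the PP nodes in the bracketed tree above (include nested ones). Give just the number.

3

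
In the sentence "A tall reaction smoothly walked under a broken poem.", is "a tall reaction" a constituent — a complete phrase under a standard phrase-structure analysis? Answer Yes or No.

Yes

"a tall reaction" is exactly the noun phrase [NP a tall reaction], a complete constituent.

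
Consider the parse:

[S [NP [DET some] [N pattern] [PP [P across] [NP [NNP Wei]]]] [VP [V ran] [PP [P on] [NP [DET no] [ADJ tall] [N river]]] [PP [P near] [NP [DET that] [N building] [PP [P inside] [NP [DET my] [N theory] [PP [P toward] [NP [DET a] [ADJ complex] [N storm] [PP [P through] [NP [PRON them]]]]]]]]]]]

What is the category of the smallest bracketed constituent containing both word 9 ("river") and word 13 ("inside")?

The smallest bracket enclosing both words is [VP ran on no tall river near that building inside my theory toward a complex storm through them], so the label is VP.

VP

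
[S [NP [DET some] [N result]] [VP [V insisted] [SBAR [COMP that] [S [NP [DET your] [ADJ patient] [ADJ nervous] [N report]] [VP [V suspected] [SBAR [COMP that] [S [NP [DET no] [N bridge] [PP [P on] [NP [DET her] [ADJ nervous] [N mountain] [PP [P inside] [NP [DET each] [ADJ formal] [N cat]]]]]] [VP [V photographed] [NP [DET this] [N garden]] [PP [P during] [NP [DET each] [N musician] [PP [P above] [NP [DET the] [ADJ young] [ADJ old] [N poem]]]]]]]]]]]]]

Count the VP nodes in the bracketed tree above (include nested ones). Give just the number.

3

The VP constituents are: [VP insisted that your patient nervous report suspected that no bridge on her nervous mountain inside each formal cat photographed this garden during each musician above the young old poem]; [VP suspected that no bridge on her nervous mountain inside each formal cat photographed this garden during each musician above the young old poem]; [VP photographed this garden during each musician above the young old poem]. Total: 3.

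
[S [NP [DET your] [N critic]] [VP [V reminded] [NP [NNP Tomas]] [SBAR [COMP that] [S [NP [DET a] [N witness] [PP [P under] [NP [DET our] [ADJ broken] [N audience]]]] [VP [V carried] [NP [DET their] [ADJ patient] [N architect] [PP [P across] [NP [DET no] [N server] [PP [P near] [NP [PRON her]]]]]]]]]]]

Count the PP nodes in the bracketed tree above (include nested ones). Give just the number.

3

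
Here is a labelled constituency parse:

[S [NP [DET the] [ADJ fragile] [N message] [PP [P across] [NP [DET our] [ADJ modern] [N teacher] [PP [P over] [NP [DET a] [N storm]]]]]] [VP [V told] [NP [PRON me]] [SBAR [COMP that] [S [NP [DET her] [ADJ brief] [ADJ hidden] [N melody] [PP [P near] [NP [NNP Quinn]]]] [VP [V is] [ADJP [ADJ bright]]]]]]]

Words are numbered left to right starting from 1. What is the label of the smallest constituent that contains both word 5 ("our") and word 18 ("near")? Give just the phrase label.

S

Word 5 lies under S → NP → PP → NP → DET; word 18 lies under S → VP → SBAR → S → NP → PP → P. The lowest shared node is the S.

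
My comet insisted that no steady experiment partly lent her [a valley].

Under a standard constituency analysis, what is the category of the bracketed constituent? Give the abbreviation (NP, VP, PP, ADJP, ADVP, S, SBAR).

NP

The span is built around the noun "valley" — a noun phrase (NP).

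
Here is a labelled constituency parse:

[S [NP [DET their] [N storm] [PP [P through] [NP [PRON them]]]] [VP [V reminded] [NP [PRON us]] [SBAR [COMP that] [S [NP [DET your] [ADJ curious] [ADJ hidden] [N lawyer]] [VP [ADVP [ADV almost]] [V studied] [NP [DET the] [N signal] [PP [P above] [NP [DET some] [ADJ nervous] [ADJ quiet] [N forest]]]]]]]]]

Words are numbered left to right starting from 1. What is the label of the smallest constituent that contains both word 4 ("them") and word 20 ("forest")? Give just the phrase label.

S

Word 4 lies under S → NP → PP → NP → PRON; word 20 lies under S → VP → SBAR → S → VP → NP → PP → NP → N. The lowest shared node is the S.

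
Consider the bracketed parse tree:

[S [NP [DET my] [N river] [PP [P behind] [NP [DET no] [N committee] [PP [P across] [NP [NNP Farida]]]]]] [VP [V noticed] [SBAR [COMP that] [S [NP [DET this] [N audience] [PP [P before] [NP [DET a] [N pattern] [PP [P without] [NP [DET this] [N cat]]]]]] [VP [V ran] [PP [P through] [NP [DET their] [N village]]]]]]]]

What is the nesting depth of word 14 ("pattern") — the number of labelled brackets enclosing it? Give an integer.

8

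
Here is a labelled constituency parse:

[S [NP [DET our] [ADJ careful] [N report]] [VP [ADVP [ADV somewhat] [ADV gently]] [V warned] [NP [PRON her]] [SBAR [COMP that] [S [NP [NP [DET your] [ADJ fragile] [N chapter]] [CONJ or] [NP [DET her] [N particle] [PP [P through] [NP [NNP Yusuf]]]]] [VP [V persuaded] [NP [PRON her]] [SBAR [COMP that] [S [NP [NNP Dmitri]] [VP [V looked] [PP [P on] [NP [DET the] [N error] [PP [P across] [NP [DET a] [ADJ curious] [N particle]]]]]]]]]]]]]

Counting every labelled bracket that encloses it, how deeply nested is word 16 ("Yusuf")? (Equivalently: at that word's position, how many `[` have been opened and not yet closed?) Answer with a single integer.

Path from the root down to the word: S → VP → SBAR → S → NP → NP → PP → NP → NNP. That is 9 enclosing brackets.

9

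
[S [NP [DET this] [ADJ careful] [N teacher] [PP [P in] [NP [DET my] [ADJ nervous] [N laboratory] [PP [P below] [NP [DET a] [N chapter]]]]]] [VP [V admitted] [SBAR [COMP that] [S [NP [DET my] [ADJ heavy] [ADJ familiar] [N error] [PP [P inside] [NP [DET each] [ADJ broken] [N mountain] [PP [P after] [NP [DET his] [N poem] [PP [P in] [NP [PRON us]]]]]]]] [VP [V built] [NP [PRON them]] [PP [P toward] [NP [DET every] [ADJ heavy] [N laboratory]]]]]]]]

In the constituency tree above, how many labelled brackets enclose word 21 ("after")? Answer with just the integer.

Counting open brackets not yet closed at "after": [S [VP [SBAR [S [NP [PP [NP [PP [P = 9.

9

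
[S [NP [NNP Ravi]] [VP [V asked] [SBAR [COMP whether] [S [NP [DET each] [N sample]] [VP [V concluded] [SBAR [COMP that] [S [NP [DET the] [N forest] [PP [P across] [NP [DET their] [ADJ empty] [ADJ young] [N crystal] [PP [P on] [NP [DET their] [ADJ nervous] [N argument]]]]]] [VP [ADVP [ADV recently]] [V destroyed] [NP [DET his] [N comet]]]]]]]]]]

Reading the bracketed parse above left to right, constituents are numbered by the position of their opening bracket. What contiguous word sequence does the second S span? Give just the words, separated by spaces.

each sample concluded that the forest across their empty young crystal on their nervous argument recently destroyed his comet

In left-to-right order the S constituents are "Ravi asked whether each sample concluded that the forest across their empty young crystal on their nervous argument recently destroyed his comet"; "each sample concluded that the forest across their empty young crystal on their nervous argument recently destroyed his comet"; "the forest across their empty young crystal on their nervous argument recently destroyed his comet". Number 2 is "each sample concluded that the forest across their empty young crystal on their nervous argument recently destroyed his comet".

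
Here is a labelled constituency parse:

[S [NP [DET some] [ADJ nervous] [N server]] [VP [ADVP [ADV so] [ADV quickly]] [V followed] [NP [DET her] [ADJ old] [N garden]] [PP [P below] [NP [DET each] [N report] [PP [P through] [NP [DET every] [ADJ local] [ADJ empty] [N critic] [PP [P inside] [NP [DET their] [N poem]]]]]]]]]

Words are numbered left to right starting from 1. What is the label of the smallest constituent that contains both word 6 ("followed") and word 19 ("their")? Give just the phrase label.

VP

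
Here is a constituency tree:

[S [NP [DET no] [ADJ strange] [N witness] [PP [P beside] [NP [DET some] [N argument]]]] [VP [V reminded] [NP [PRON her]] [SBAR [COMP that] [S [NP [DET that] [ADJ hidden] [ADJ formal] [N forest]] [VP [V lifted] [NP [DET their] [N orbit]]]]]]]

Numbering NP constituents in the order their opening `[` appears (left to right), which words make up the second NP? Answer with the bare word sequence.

some argument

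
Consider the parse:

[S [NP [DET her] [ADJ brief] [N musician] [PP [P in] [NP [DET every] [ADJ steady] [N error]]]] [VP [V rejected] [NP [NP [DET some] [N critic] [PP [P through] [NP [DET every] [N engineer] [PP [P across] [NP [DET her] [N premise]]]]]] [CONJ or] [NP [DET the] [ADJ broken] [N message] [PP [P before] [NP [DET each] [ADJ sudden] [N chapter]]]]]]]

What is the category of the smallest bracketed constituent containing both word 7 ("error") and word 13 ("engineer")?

Both words fall inside [S her brief musician in every steady error rejected some critic through every engineer across her premise or the broken message before each sudden chapter] (words 1–24), and no smaller constituent contains them both. Label: S.

S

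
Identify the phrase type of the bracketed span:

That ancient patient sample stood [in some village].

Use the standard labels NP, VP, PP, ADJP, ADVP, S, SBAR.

PP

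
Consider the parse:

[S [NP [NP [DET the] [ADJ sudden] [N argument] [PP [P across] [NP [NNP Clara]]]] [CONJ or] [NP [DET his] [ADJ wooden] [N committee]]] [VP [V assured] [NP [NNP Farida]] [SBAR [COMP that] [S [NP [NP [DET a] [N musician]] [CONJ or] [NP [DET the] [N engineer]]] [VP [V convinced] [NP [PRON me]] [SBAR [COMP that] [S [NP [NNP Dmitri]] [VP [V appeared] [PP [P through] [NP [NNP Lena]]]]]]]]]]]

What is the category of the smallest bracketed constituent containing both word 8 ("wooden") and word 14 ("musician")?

S

Word 8 lies under S → NP → NP → ADJ; word 14 lies under S → VP → SBAR → S → NP → NP → N. The lowest shared node is the S.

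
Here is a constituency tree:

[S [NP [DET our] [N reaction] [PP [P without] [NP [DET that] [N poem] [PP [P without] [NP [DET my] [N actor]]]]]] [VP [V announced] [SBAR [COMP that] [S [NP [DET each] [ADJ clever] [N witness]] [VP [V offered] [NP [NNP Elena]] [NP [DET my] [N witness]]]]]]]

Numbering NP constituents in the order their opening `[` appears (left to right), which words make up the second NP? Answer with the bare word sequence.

In left-to-right order the NP constituents are "our reaction without that poem without my actor"; "that poem without my actor"; "my actor"; "each clever witness"; "Elena"; "my witness". Number 2 is "that poem without my actor".

that poem without my actor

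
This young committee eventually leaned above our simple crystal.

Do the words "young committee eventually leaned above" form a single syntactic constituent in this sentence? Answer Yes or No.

The smallest constituent containing the whole sequence is the clause [S this young committee eventually leaned above our simple crystal], but the sequence is only part of it — it straddles the boundary between noun phrase "this young committee" and verb phrase "eventually leaned above our simple crystal".

No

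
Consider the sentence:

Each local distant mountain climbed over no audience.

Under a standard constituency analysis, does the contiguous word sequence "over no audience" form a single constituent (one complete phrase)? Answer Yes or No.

These words form the whole prepositional phrase headed by "over", so yes — one constituent.

Yes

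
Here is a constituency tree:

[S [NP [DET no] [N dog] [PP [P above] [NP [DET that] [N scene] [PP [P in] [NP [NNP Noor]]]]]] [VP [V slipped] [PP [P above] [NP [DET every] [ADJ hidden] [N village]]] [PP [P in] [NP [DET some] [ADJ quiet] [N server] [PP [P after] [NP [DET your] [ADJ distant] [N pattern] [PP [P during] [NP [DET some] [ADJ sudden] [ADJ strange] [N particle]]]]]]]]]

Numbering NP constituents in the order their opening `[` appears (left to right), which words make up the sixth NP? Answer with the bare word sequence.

your distant pattern during some sudden strange particle

The NP opening brackets appear, in order, over: "no dog above that scene in Noor"; "that scene in Noor"; "Noor"; "every hidden village"; "some quiet server after your distant pattern during some sudden strange particle"; "your distant pattern during some sudden strange particle"; "some sudden strange particle". The sixth one spans "your distant pattern during some sudden strange particle".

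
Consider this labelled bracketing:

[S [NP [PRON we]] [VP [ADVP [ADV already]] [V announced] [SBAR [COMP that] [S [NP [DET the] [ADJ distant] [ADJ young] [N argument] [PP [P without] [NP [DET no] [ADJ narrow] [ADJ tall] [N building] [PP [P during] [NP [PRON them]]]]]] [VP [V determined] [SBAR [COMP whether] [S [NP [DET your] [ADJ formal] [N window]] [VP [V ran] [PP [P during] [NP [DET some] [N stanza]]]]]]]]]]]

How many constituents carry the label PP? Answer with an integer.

3

Scanning left to right, an opening `[PP` appears at word positions 9, 14, 22 — 3 in total.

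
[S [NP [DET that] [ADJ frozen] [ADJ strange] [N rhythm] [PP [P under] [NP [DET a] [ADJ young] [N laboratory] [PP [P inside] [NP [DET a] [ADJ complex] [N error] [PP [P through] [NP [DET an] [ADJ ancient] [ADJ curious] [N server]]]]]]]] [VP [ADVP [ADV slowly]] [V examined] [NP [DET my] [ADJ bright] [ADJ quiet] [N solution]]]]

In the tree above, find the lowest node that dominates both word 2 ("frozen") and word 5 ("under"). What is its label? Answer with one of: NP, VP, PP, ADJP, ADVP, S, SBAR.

Word 2 lies under S → NP → ADJ; word 5 lies under S → NP → PP → P. The lowest shared node is the NP.

NP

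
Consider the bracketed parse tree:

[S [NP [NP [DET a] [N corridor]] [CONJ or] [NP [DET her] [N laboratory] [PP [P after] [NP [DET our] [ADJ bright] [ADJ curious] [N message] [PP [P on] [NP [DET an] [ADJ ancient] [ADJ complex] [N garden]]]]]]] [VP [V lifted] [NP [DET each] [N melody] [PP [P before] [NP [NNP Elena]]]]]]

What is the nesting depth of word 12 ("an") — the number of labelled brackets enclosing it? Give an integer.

The word sits inside DET, which is inside NP, inside PP, inside NP, inside PP, inside NP, inside NP, inside S — 8 brackets in all.

8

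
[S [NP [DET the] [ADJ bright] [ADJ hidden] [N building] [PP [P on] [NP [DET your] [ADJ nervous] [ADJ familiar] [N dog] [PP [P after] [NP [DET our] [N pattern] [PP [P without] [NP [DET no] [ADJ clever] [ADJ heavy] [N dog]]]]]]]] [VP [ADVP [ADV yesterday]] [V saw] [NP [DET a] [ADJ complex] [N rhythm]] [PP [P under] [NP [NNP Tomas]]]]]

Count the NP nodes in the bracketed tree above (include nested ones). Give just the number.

6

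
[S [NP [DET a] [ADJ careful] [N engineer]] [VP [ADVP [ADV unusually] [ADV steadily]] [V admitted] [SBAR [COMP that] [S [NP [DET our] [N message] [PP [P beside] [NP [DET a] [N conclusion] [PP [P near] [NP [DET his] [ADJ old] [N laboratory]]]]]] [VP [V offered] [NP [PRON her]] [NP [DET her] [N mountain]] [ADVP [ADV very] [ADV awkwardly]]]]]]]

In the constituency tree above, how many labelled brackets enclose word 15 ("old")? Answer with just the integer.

10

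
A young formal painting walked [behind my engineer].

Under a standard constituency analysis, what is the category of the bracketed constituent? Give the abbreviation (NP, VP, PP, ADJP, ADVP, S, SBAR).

PP

"behind" is the head of the bracketed span, so the span is a prepositional phrase: PP.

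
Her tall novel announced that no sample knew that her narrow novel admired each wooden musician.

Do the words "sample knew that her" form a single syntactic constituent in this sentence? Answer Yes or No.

The sequence begins inside the noun phrase "no sample" and ends inside the verb phrase "knew that her narrow novel admired each wooden musician"; it crosses a phrase boundary, so no single node in the tree spans exactly those words.

No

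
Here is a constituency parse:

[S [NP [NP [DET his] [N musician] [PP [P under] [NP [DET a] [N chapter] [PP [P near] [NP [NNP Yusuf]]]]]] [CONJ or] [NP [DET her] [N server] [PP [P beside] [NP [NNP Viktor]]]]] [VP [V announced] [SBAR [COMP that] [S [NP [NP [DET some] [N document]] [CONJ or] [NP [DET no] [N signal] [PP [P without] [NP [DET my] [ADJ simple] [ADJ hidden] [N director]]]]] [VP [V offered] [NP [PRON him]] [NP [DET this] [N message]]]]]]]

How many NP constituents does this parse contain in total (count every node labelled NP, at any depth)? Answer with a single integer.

12

Listing each NP by its span: [NP his musician under a chapter near Yusuf or her server beside Viktor]; [NP his musician under a chapter near Yusuf]; [NP a chapter near Yusuf]; [NP Yusuf]; [NP her server beside Viktor]; [NP Viktor] … — that makes 12.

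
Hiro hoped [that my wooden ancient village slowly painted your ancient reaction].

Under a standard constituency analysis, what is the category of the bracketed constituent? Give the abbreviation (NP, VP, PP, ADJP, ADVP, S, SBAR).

The span is built around the complementizer "that" — a subordinate clause (SBAR).

SBAR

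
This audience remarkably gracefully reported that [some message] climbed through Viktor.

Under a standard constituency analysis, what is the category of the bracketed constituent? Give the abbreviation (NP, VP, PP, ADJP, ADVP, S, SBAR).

NP

"message" is the head of the bracketed span, so the span is a noun phrase: NP.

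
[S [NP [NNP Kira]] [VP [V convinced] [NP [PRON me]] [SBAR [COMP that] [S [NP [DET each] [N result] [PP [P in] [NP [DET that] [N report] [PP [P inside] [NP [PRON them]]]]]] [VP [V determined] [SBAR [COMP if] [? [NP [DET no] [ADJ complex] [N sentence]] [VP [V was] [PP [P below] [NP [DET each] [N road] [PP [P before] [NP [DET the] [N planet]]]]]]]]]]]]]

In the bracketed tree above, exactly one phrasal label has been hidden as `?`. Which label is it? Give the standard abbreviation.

S

Looking at what the `?` directly dominates — NP, VP — this is a clause (S).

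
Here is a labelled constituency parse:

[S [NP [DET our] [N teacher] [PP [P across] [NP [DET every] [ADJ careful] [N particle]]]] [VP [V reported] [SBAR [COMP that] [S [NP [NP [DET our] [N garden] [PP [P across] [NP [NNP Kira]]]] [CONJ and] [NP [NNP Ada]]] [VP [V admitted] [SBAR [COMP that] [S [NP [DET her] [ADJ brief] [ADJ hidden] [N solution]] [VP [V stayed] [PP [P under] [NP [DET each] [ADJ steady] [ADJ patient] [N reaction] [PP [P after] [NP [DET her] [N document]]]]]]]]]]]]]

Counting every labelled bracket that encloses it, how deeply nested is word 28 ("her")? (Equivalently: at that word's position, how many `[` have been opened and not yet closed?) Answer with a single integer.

Path from the root down to the word: S → VP → SBAR → S → VP → SBAR → S → VP → PP → NP → PP → NP → DET. That is 13 enclosing brackets.

13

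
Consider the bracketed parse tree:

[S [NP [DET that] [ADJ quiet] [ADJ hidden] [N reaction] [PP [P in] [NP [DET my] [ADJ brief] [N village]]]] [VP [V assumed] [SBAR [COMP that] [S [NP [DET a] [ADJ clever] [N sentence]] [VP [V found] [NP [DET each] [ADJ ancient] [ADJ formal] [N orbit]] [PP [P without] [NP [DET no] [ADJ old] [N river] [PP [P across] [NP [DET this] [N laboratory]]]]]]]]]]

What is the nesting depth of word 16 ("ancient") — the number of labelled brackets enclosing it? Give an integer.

7

The word sits inside ADJ, which is inside NP, inside VP, inside S, inside SBAR, inside VP, inside S — 7 brackets in all.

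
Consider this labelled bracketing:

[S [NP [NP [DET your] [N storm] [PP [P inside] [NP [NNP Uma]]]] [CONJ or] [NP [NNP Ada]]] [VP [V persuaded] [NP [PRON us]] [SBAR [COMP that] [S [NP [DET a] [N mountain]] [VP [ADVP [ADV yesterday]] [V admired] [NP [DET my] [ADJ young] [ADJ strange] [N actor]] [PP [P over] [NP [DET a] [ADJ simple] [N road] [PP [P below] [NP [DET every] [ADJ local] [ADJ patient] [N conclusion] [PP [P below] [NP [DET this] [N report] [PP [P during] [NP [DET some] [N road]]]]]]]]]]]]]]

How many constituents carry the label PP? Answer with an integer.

Scanning left to right, an opening `[PP` appears at word positions 3, 18, 22, 27, 30 — 5 in total.

5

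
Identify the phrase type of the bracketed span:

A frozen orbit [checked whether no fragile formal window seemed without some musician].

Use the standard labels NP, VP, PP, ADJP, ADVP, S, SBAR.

VP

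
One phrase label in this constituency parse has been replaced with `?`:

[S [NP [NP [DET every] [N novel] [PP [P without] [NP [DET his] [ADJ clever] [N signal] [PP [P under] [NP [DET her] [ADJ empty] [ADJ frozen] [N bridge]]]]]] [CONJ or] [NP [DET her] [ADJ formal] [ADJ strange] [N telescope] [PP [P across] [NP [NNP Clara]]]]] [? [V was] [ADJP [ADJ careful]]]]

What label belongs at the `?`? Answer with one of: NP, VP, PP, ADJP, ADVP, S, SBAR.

Looking at what the `?` directly dominates — V 'was', ADJP — this is a verb phrase (VP).

VP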